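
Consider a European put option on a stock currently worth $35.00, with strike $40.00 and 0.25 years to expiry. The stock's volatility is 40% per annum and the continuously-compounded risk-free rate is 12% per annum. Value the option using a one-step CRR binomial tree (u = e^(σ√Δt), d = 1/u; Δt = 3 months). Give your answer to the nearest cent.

CRR parameters: u = e^(σ√Δt) = e^(0.4·√0.25) = 1.2214, d = 1/u = 0.8187
Per-period rate: rΔt = 0.12·0.25 = 0.03, so R = e^0.03 = 1.0305
Risk-neutral probability p = (e^0.03 − 0.8187)/(1.2214 − 0.8187) = 0.2117/0.4027 = 0.5258
Terminal stock prices: S_u = 42.75, S_d = 28.66
Terminal payoffs (K − S): max(-2.749, 0) = 0, max(11.34, 0) = 11.34
Node 0 (S = 35): V_0 = e^(−0.03)·[0.5258·0.0000 + 0.4742·11.3444] = 5.2206

$5.22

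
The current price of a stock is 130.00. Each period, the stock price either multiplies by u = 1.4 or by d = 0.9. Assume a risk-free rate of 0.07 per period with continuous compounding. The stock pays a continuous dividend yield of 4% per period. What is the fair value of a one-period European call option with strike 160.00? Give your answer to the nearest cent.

5.35

Per-period risk-free factor R = e^0.07 = 1.0725; dividend-adjusted growth = e^(0.07−0.04) = 1.0305.
Risk-neutral probability p = (1.0305 − 0.9)/(1.4 − 0.9) = 0.1305/0.5000 = 0.2609
Terminal stock prices: S_u = 182, S_d = 117
Terminal payoffs (S − K): max(22, 0) = 22, max(-43, 0) = 0
Node 0 (S = 130): V_0 = e^(−0.07)·[0.2609·22.0000 + 0.7391·0.0000] = 5.3519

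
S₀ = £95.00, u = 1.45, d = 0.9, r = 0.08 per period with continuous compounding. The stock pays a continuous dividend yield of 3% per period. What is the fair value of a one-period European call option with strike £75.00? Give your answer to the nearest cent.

Per-period risk-free factor R = e^0.08 = 1.0833; dividend-adjusted growth = e^(0.08−0.03) = 1.0513.
Risk-neutral probability p = (1.0513 − 0.9)/(1.45 − 0.9) = 0.1513/0.5500 = 0.2750
Terminal stock prices: S_u = 137.8, S_d = 85.5
Terminal payoffs (S − K): max(62.75, 0) = 62.75, max(10.5, 0) = 10.5
Node 0 (S = 95): V_0 = e^(−0.08)·[0.2750·62.7500 + 0.7250·10.5000] = 22.9586

£22.96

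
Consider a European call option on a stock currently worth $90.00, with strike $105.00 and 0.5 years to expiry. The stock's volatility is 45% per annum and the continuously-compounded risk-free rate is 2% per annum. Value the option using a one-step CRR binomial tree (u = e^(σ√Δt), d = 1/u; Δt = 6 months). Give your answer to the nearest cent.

CRR parameters: u = e^(σ√Δt) = e^(0.45·√0.5) = 1.3746, d = 1/u = 0.7275
Per-period rate: rΔt = 0.02·0.5 = 0.01, so R = e^0.01 = 1.0101
Risk-neutral probability p = (e^0.01 − 0.7275)/(1.3746 − 0.7275) = 0.2826/0.6472 = 0.4366
Terminal stock prices: S_u = 123.7, S_d = 65.47
Terminal payoffs (S − K): max(18.72, 0) = 18.72, max(-39.53, 0) = 0
Node 0 (S = 90): V_0 = e^(−0.01)·[0.4366·18.7184 + 0.5634·0.0000] = 8.0919

$8.09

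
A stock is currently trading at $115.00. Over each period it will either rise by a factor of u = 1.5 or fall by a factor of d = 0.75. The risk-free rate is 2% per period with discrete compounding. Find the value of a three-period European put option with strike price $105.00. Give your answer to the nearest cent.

$17.27

Risk-neutral probability p = (1 + 0.02 − 0.75)/(1.5 − 0.75) = 0.2700/0.7500 = 0.3600
Terminal stock prices: S_uuu = 388.1, S_uud = 194.1, S_udd = 97.03, S_ddd = 48.52
Terminal payoffs (K − S): max(-283.1, 0) = 0, max(-89.06, 0) = 0, max(7.969, 0) = 7.969, max(56.48, 0) = 56.48
Node uu (S = 258.8): V_uu = 1/1.02·[0.3600·0.0000 + 0.6400·0.0000] = 0.0000
Node ud (S = 129.4): V_ud = 1/1.02·[0.3600·0.0000 + 0.6400·7.9688] = 5.0000
Node dd (S = 64.69): V_dd = 1/1.02·[0.3600·7.9688 + 0.6400·56.4844] = 38.2537
Node u (S = 172.5): V_u = 1/1.02·[0.3600·0.0000 + 0.6400·5.0000] = 3.1373
Node d (S = 86.25): V_d = 1/1.02·[0.3600·5.0000 + 0.6400·38.2537] = 25.7670
Node 0 (S = 115): V_0 = 1/1.02·[0.3600·3.1373 + 0.6400·25.7670] = 17.2748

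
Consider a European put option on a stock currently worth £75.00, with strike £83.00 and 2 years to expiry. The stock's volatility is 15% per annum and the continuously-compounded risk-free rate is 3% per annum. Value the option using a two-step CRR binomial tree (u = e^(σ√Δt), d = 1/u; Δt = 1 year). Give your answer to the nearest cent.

£8.62

CRR parameters: u = e^(σ√Δt) = e^(0.15·√1) = 1.1618, d = 1/u = 0.8607
Per-period rate: rΔt = 0.03·1 = 0.03, so R = e^0.03 = 1.0305
Risk-neutral probability p = (e^0.03 − 0.8607)/(1.1618 − 0.8607) = 0.1697/0.3011 = 0.5637
Terminal stock prices: S_uu = 101.2, S_ud = 75, S_dd = 55.56
Terminal payoffs (K − S): max(-18.24, 0) = 0, max(8, 0) = 8, max(27.44, 0) = 27.44
Node u (S = 87.14): V_u = e^(−0.03)·[0.5637·0.0000 + 0.4363·8.0000] = 3.3872
Node d (S = 64.55): V_d = e^(−0.03)·[0.5637·8.0000 + 0.4363·27.4386] = 15.9939
Node 0 (S = 75): V_0 = e^(−0.03)·[0.5637·3.3872 + 0.4363·15.9939] = 8.6248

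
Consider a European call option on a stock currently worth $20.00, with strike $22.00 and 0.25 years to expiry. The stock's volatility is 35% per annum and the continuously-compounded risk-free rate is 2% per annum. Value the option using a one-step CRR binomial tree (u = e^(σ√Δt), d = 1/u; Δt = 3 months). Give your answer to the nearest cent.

$0.85

CRR parameters: u = e^(σ√Δt) = e^(0.35·√0.25) = 1.1912, d = 1/u = 0.8395
Per-period rate: rΔt = 0.02·0.25 = 0.005, so R = e^0.005 = 1.0050
Risk-neutral probability p = (e^0.005 − 0.8395)/(1.1912 − 0.8395) = 0.1656/0.3518 = 0.4706
Terminal stock prices: S_u = 23.82, S_d = 16.79
Terminal payoffs (S − K): max(1.825, 0) = 1.825, max(-5.211, 0) = 0
Node 0 (S = 20): V_0 = e^(−0.005)·[0.4706·1.8249 + 0.5294·0.0000] = 0.8545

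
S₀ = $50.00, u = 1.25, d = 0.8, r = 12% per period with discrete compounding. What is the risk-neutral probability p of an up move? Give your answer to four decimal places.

p = 0.7111

Risk-neutral probability p = (1 + 0.12 − 0.8)/(1.25 − 0.8) = 0.3200/0.4500 = 0.7111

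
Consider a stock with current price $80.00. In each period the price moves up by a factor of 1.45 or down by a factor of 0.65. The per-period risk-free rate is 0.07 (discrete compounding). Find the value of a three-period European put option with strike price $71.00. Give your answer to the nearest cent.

$10.67

Risk-neutral probability p = (1 + 0.07 − 0.65)/(1.45 − 0.65) = 0.4200/0.8000 = 0.5250
Terminal stock prices: S_uuu = 243.9, S_uud = 109.3, S_udd = 49.01, S_ddd = 21.97
Terminal payoffs (K − S): max(-172.9, 0) = 0, max(-38.33, 0) = 0, max(21.99, 0) = 21.99, max(49.03, 0) = 49.03
Node uu (S = 168.2): V_uu = 1/1.07·[0.5250·0.0000 + 0.4750·0.0000] = 0.0000
Node ud (S = 75.4): V_ud = 1/1.07·[0.5250·0.0000 + 0.4750·21.9900] = 9.7619
Node dd (S = 33.8): V_dd = 1/1.07·[0.5250·21.9900 + 0.4750·49.0300] = 32.5551
Node u (S = 116): V_u = 1/1.07·[0.5250·0.0000 + 0.4750·9.7619] = 4.3336
Node d (S = 52): V_d = 1/1.07·[0.5250·9.7619 + 0.4750·32.5551] = 19.2418
Node 0 (S = 80): V_0 = 1/1.07·[0.5250·4.3336 + 0.4750·19.2418] = 10.6682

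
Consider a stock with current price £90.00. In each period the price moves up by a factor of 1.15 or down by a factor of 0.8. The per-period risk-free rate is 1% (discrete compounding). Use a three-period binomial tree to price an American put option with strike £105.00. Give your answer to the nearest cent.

Risk-neutral probability p = (1 + 0.01 − 0.8)/(1.15 − 0.8) = 0.2100/0.3500 = 0.6000
Terminal stock prices: S_uuu = 136.9, S_uud = 95.22, S_udd = 66.24, S_ddd = 46.08
Terminal payoffs (K − S): max(-31.88, 0) = 0, max(9.78, 0) = 9.78, max(38.76, 0) = 38.76, max(58.92, 0) = 58.92
Node uu (S = 119): continuation = 1/1.01·[0.6000·0.0000 + 0.4000·9.7800] = 3.8733; exercise value = 0.0000 ≤ continuation, so V_uu = 3.8733
Node ud (S = 82.8): continuation = 1/1.01·[0.6000·9.7800 + 0.4000·38.7600] = 21.1604; exercise value = 22.2000 > continuation, so V_ud = 22.2000 (exercise)
Node dd (S = 57.6): continuation = 1/1.01·[0.6000·38.7600 + 0.4000·58.9200] = 46.3604; exercise value = 47.4000 > continuation, so V_dd = 47.4000 (exercise)
Node u (S = 103.5): continuation = 1/1.01·[0.6000·3.8733 + 0.4000·22.2000] = 11.0930; exercise value = 1.5000 ≤ continuation, so V_u = 11.0930
Node d (S = 72): continuation = 1/1.01·[0.6000·22.2000 + 0.4000·47.4000] = 31.9604; exercise value = 33.0000 > continuation, so V_d = 33.0000 (exercise)
Node 0 (S = 90): continuation = 1/1.01·[0.6000·11.0930 + 0.4000·33.0000] = 19.6592; exercise value = 15.0000 ≤ continuation, so V_0 = 19.6592

£19.66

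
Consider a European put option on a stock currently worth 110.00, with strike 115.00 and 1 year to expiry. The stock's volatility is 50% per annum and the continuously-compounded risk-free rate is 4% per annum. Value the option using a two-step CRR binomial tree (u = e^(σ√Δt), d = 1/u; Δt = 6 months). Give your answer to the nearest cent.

20.64

CRR parameters: u = e^(σ√Δt) = e^(0.5·√0.5) = 1.4241, d = 1/u = 0.7022
Per-period rate: rΔt = 0.04·0.5 = 0.02, so R = e^0.02 = 1.0202
Risk-neutral probability p = (e^0.02 − 0.7022)/(1.4241 − 0.7022) = 0.3180/0.7219 = 0.4405
Terminal stock prices: S_uu = 223.1, S_ud = 110, S_dd = 54.24
Terminal payoffs (K − S): max(-108.1, 0) = 0, max(5, 0) = 5, max(60.76, 0) = 60.76
Node u (S = 156.7): V_u = e^(−0.02)·[0.4405·0.0000 + 0.5595·5.0000] = 2.7421
Node d (S = 77.24): V_d = e^(−0.02)·[0.4405·5.0000 + 0.5595·60.7624] = 35.4821
Node 0 (S = 110): V_0 = e^(−0.02)·[0.4405·2.7421 + 0.5595·35.4821] = 20.6430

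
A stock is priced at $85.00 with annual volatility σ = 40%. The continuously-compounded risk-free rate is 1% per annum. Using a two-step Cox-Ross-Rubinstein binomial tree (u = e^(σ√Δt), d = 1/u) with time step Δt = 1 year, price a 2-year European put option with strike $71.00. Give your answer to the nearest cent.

CRR parameters: u = e^(σ√Δt) = e^(0.4·√1) = 1.4918, d = 1/u = 0.6703
Per-period rate: rΔt = 0.01·1 = 0.01, so R = e^0.01 = 1.0101
Risk-neutral probability p = (e^0.01 − 0.6703)/(1.4918 − 0.6703) = 0.3397/0.8215 = 0.4135
Terminal stock prices: S_uu = 189.2, S_ud = 85, S_dd = 38.19
Terminal payoffs (K − S): max(-118.2, 0) = 0, max(-14, 0) = 0, max(32.81, 0) = 32.81
Node u (S = 126.8): V_u = e^(−0.01)·[0.4135·0.0000 + 0.5865·0.0000] = 0.0000
Node d (S = 56.98): V_d = e^(−0.01)·[0.4135·0.0000 + 0.5865·32.8070] = 19.0484
Node 0 (S = 85): V_0 = e^(−0.01)·[0.4135·0.0000 + 0.5865·19.0484] = 11.0598

$11.06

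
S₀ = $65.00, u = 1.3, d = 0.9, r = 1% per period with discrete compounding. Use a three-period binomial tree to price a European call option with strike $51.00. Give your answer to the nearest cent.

$16.84

Risk-neutral probability p = (1 + 0.01 − 0.9)/(1.3 − 0.9) = 0.1100/0.4000 = 0.2750
Terminal stock prices: S_uuu = 142.8, S_uud = 98.87, S_udd = 68.45, S_ddd = 47.39
Terminal payoffs (S − K): max(91.81, 0) = 91.81, max(47.87, 0) = 47.87, max(17.45, 0) = 17.45, max(-3.615, 0) = 0
Node uu (S = 109.9): V_uu = 1/1.01·[0.2750·91.8050 + 0.7250·47.8650] = 59.3550
Node ud (S = 76.05): V_ud = 1/1.01·[0.2750·47.8650 + 0.7250·17.4450] = 25.5550
Node dd (S = 52.65): V_dd = 1/1.01·[0.2750·17.4450 + 0.7250·0.0000] = 4.7499
Node u (S = 84.5): V_u = 1/1.01·[0.2750·59.3550 + 0.7250·25.5550] = 34.5049
Node d (S = 58.5): V_d = 1/1.01·[0.2750·25.5550 + 0.7250·4.7499] = 10.3676
Node 0 (S = 65): V_0 = 1/1.01·[0.2750·34.5049 + 0.7250·10.3676] = 16.8370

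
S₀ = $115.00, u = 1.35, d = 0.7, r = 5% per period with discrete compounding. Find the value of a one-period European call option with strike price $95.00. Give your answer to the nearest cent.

$30.90

Risk-neutral probability p = (1 + 0.05 − 0.7)/(1.35 − 0.7) = 0.3500/0.6500 = 0.5385
Terminal stock prices: S_u = 155.2, S_d = 80.5
Terminal payoffs (S − K): max(60.25, 0) = 60.25, max(-14.5, 0) = 0
Node 0 (S = 115): V_0 = 1/1.05·[0.5385·60.2500 + 0.4615·0.0000] = 30.8974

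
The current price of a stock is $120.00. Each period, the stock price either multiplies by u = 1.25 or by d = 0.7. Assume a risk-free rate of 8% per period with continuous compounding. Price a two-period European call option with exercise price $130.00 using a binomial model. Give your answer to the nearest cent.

$23.80

Risk-neutral probability p = (e^0.08 − 0.7)/(1.25 − 0.7) = 0.3833/0.5500 = 0.6969
Terminal stock prices: S_uu = 187.5, S_ud = 105, S_dd = 58.8
Terminal payoffs (S − K): max(57.5, 0) = 57.5, max(-25, 0) = 0, max(-71.2, 0) = 0
Node u (S = 150): V_u = e^(−0.08)·[0.6969·57.5000 + 0.3031·0.0000] = 36.9901
Node d (S = 84): V_d = e^(−0.08)·[0.6969·0.0000 + 0.3031·0.0000] = 0.0000
Node 0 (S = 120): V_0 = e^(−0.08)·[0.6969·36.9901 + 0.3031·0.0000] = 23.7960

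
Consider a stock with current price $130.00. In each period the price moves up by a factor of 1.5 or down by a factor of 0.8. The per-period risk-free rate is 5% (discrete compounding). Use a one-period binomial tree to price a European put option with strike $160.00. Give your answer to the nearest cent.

$34.29

Risk-neutral probability p = (1 + 0.05 − 0.8)/(1.5 − 0.8) = 0.2500/0.7000 = 0.3571
Terminal stock prices: S_u = 195, S_d = 104
Terminal payoffs (K − S): max(-35, 0) = 0, max(56, 0) = 56
Node 0 (S = 130): V_0 = 1/1.05·[0.3571·0.0000 + 0.6429·56.0000] = 34.2857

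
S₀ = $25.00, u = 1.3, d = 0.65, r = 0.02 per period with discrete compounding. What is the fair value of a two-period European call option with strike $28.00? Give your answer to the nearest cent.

$4.44

Risk-neutral probability p = (1 + 0.02 − 0.65)/(1.3 − 0.65) = 0.3700/0.6500 = 0.5692
Terminal stock prices: S_uu = 42.25, S_ud = 21.12, S_dd = 10.56
Terminal payoffs (S − K): max(14.25, 0) = 14.25, max(-6.875, 0) = 0, max(-17.44, 0) = 0
Node u (S = 32.5): V_u = 1/1.02·[0.5692·14.2500 + 0.4308·0.0000] = 7.9525
Node d (S = 16.25): V_d = 1/1.02·[0.5692·0.0000 + 0.4308·0.0000] = 0.0000
Node 0 (S = 25): V_0 = 1/1.02·[0.5692·7.9525 + 0.4308·0.0000] = 4.4380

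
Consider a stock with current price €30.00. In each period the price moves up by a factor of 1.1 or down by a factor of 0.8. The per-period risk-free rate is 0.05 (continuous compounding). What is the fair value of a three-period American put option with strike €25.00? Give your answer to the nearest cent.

€0.29

Risk-neutral probability p = (e^0.05 − 0.8)/(1.1 − 0.8) = 0.2513/0.3000 = 0.8376
Terminal stock prices: S_uuu = 39.93, S_uud = 29.04, S_udd = 21.12, S_ddd = 15.36
Terminal payoffs (K − S): max(-14.93, 0) = 0, max(-4.04, 0) = 0, max(3.88, 0) = 3.88, max(9.64, 0) = 9.64
Node uu (S = 36.3): continuation = e^(−0.05)·[0.8376·0.0000 + 0.1624·0.0000] = 0.0000; exercise value = 0.0000 ≤ continuation, so V_uu = 0.0000
Node ud (S = 26.4): continuation = e^(−0.05)·[0.8376·0.0000 + 0.1624·3.8800] = 0.5995; exercise value = 0.0000 ≤ continuation, so V_ud = 0.5995
Node dd (S = 19.2): continuation = e^(−0.05)·[0.8376·3.8800 + 0.1624·9.6400] = 4.5807; exercise value = 5.8000 > continuation, so V_dd = 5.8000 (exercise)
Node u (S = 33): continuation = e^(−0.05)·[0.8376·0.0000 + 0.1624·0.5995] = 0.0926; exercise value = 0.0000 ≤ continuation, so V_u = 0.0926
Node d (S = 24): continuation = e^(−0.05)·[0.8376·0.5995 + 0.1624·5.8000] = 1.3738; exercise value = 1.0000 ≤ continuation, so V_d = 1.3738
Node 0 (S = 30): continuation = e^(−0.05)·[0.8376·0.0926 + 0.1624·1.3738] = 0.2861; exercise value = 0.0000 ≤ continuation, so V_0 = 0.2861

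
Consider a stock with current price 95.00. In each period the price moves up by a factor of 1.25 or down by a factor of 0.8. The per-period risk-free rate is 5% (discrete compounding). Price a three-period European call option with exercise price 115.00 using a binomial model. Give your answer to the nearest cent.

11.78

Risk-neutral probability p = (1 + 0.05 − 0.8)/(1.25 − 0.8) = 0.2500/0.4500 = 0.5556
Terminal stock prices: S_uuu = 185.5, S_uud = 118.8, S_udd = 76, S_ddd = 48.64
Terminal payoffs (S − K): max(70.55, 0) = 70.55, max(3.75, 0) = 3.75, max(-39, 0) = 0, max(-66.36, 0) = 0
Node uu (S = 148.4): V_uu = 1/1.05·[0.5556·70.5469 + 0.4444·3.7500] = 38.9137
Node ud (S = 95): V_ud = 1/1.05·[0.5556·3.7500 + 0.4444·0.0000] = 1.9841
Node dd (S = 60.8): V_dd = 1/1.05·[0.5556·0.0000 + 0.4444·0.0000] = 0.0000
Node u (S = 118.8): V_u = 1/1.05·[0.5556·38.9137 + 0.4444·1.9841] = 21.4291
Node d (S = 76): V_d = 1/1.05·[0.5556·1.9841 + 0.4444·0.0000] = 1.0498
Node 0 (S = 95): V_0 = 1/1.05·[0.5556·21.4291 + 0.4444·1.0498] = 11.7825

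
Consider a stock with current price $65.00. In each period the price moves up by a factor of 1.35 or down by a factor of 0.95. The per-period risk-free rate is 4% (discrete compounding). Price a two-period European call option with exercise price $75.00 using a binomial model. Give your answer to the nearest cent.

Risk-neutral probability p = (1 + 0.04 − 0.95)/(1.35 − 0.95) = 0.0900/0.4000 = 0.2250
Terminal stock prices: S_uu = 118.5, S_ud = 83.36, S_dd = 58.66
Terminal payoffs (S − K): max(43.46, 0) = 43.46, max(8.362, 0) = 8.362, max(-16.34, 0) = 0
Node u (S = 87.75): V_u = 1/1.04·[0.2250·43.4625 + 0.7750·8.3625] = 15.6346
Node d (S = 61.75): V_d = 1/1.04·[0.2250·8.3625 + 0.7750·0.0000] = 1.8092
Node 0 (S = 65): V_0 = 1/1.04·[0.2250·15.6346 + 0.7750·1.8092] = 4.7307

$4.73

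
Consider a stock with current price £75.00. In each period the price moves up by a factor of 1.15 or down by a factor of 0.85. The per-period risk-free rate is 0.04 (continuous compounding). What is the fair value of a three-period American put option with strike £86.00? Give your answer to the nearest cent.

Risk-neutral probability p = (e^0.04 − 0.85)/(1.15 − 0.85) = 0.1908/0.3000 = 0.6360
Terminal stock prices: S_uuu = 114.1, S_uud = 84.31, S_udd = 62.32, S_ddd = 46.06
Terminal payoffs (K − S): max(-28.07, 0) = 0, max(1.691, 0) = 1.691, max(23.68, 0) = 23.68, max(39.94, 0) = 39.94
Node uu (S = 99.19): continuation = e^(−0.04)·[0.6360·0.0000 + 0.3640·1.6906] = 0.5912; exercise value = 0.0000 ≤ continuation, so V_uu = 0.5912
Node ud (S = 73.31): continuation = e^(−0.04)·[0.6360·1.6906 + 0.3640·23.6844] = 9.3154; exercise value = 12.6875 > continuation, so V_ud = 12.6875 (exercise)
Node dd (S = 54.19): continuation = e^(−0.04)·[0.6360·23.6844 + 0.3640·39.9406] = 28.4404; exercise value = 31.8125 > continuation, so V_dd = 31.8125 (exercise)
Node u (S = 86.25): continuation = e^(−0.04)·[0.6360·0.5912 + 0.3640·12.6875] = 4.7980; exercise value = 0.0000 ≤ continuation, so V_u = 4.7980
Node d (S = 63.75): continuation = e^(−0.04)·[0.6360·12.6875 + 0.3640·31.8125] = 18.8779; exercise value = 22.2500 > continuation, so V_d = 22.2500 (exercise)
Node 0 (S = 75): continuation = e^(−0.04)·[0.6360·4.7980 + 0.3640·22.2500] = 10.7127; exercise value = 11.0000 > continuation, so V_0 = 11.0000 (exercise)

£11.00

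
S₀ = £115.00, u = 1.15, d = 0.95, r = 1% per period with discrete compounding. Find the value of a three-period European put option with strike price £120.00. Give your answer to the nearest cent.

£7.40

Risk-neutral probability p = (1 + 0.01 − 0.95)/(1.15 − 0.95) = 0.0600/0.2000 = 0.3000
Terminal stock prices: S_uuu = 174.9, S_uud = 144.5, S_udd = 119.4, S_ddd = 98.6
Terminal payoffs (K − S): max(-54.9, 0) = 0, max(-24.48, 0) = 0, max(0.6444, 0) = 0.6444, max(21.4, 0) = 21.4
Node uu (S = 152.1): V_uu = 1/1.01·[0.3000·0.0000 + 0.7000·0.0000] = 0.0000
Node ud (S = 125.6): V_ud = 1/1.01·[0.3000·0.0000 + 0.7000·0.6444] = 0.4466
Node dd (S = 103.8): V_dd = 1/1.01·[0.3000·0.6444 + 0.7000·21.4019] = 15.0244
Node u (S = 132.2): V_u = 1/1.01·[0.3000·0.0000 + 0.7000·0.4466] = 0.3095
Node d (S = 109.2): V_d = 1/1.01·[0.3000·0.4466 + 0.7000·15.0244] = 10.5456
Node 0 (S = 115): V_0 = 1/1.01·[0.3000·0.3095 + 0.7000·10.5456] = 7.4008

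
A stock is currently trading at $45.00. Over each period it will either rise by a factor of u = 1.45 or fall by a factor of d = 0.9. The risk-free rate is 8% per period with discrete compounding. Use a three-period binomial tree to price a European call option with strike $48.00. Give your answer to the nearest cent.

$10.57

Risk-neutral probability p = (1 + 0.08 − 0.9)/(1.45 − 0.9) = 0.1800/0.5500 = 0.3273
Terminal stock prices: S_uuu = 137.2, S_uud = 85.15, S_udd = 52.85, S_ddd = 32.81
Terminal payoffs (S − K): max(89.19, 0) = 89.19, max(37.15, 0) = 37.15, max(4.853, 0) = 4.853, max(-15.19, 0) = 0
Node uu (S = 94.61): V_uu = 1/1.08·[0.3273·89.1881 + 0.6727·37.1513] = 50.1681
Node ud (S = 58.73): V_ud = 1/1.08·[0.3273·37.1513 + 0.6727·4.8525] = 14.2806
Node dd (S = 36.45): V_dd = 1/1.08·[0.3273·4.8525 + 0.6727·0.0000] = 1.4705
Node u (S = 65.25): V_u = 1/1.08·[0.3273·50.1681 + 0.6727·14.2806] = 24.0977
Node d (S = 40.5): V_d = 1/1.08·[0.3273·14.2806 + 0.6727·1.4705] = 5.2434
Node 0 (S = 45): V_0 = 1/1.08·[0.3273·24.0977 + 0.6727·5.2434] = 10.5684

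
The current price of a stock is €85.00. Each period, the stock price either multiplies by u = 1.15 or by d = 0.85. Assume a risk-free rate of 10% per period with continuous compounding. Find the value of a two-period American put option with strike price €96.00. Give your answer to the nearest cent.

€11.00

Risk-neutral probability p = (e^0.1 − 0.85)/(1.15 − 0.85) = 0.2552/0.3000 = 0.8506
Terminal stock prices: S_uu = 112.4, S_ud = 83.09, S_dd = 61.41
Terminal payoffs (K − S): max(-16.41, 0) = 0, max(12.91, 0) = 12.91, max(34.59, 0) = 34.59
Node u (S = 97.75): continuation = e^(−0.1)·[0.8506·0.0000 + 0.1494·12.9125] = 1.7459; exercise value = 0.0000 ≤ continuation, so V_u = 1.7459
Node d (S = 72.25): continuation = e^(−0.1)·[0.8506·12.9125 + 0.1494·34.5875] = 14.6144; exercise value = 23.7500 > continuation, so V_d = 23.7500 (exercise)
Node 0 (S = 85): continuation = e^(−0.1)·[0.8506·1.7459 + 0.1494·23.7500] = 4.5549; exercise value = 11.0000 > continuation, so V_0 = 11.0000 (exercise)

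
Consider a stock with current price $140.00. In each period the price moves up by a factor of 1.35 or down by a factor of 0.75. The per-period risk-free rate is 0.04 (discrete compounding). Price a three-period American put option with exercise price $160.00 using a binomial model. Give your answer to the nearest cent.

$33.48

Risk-neutral probability p = (1 + 0.04 − 0.75)/(1.35 − 0.75) = 0.2900/0.6000 = 0.4833
Terminal stock prices: S_uuu = 344.5, S_uud = 191.4, S_udd = 106.3, S_ddd = 59.06
Terminal payoffs (K − S): max(-184.5, 0) = 0, max(-31.36, 0) = 0, max(53.69, 0) = 53.69, max(100.9, 0) = 100.9
Node uu (S = 255.2): continuation = 1/1.04·[0.4833·0.0000 + 0.5167·0.0000] = 0.0000; exercise value = 0.0000 ≤ continuation, so V_uu = 0.0000
Node ud (S = 141.8): continuation = 1/1.04·[0.4833·0.0000 + 0.5167·53.6875] = 26.6717; exercise value = 18.2500 ≤ continuation, so V_ud = 26.6717
Node dd (S = 78.75): continuation = 1/1.04·[0.4833·53.6875 + 0.5167·100.9375] = 75.0962; exercise value = 81.2500 > continuation, so V_dd = 81.2500 (exercise)
Node u (S = 189): continuation = 1/1.04·[0.4833·0.0000 + 0.5167·26.6717] = 13.2504; exercise value = 0.0000 ≤ continuation, so V_u = 13.2504
Node d (S = 105): continuation = 1/1.04·[0.4833·26.6717 + 0.5167·81.2500] = 52.7601; exercise value = 55.0000 > continuation, so V_d = 55.0000 (exercise)
Node 0 (S = 140): continuation = 1/1.04·[0.4833·13.2504 + 0.5167·55.0000] = 33.4817; exercise value = 20.0000 ≤ continuation, so V_0 = 33.4817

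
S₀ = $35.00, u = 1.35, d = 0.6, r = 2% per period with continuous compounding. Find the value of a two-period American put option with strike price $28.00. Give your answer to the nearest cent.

$3.02

Risk-neutral probability p = (e^0.02 − 0.6)/(1.35 − 0.6) = 0.4202/0.7500 = 0.5603
Terminal stock prices: S_uu = 63.79, S_ud = 28.35, S_dd = 12.6
Terminal payoffs (K − S): max(-35.79, 0) = 0, max(-0.35, 0) = 0, max(15.4, 0) = 15.4
Node u (S = 47.25): continuation = e^(−0.02)·[0.5603·0.0000 + 0.4397·0.0000] = 0.0000; exercise value = 0.0000 ≤ continuation, so V_u = 0.0000
Node d (S = 21): continuation = e^(−0.02)·[0.5603·0.0000 + 0.4397·15.4000] = 6.6378; exercise value = 7.0000 > continuation, so V_d = 7.0000 (exercise)
Node 0 (S = 35): continuation = e^(−0.02)·[0.5603·0.0000 + 0.4397·7.0000] = 3.0172; exercise value = 0.0000 ≤ continuation, so V_0 = 3.0172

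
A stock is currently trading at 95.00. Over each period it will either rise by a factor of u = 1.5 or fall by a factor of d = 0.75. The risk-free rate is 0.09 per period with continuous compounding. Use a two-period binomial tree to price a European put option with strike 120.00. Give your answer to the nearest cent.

Risk-neutral probability p = (e^0.09 − 0.75)/(1.5 − 0.75) = 0.3442/0.7500 = 0.4589
Terminal stock prices: S_uu = 213.8, S_ud = 106.9, S_dd = 53.44
Terminal payoffs (K − S): max(-93.75, 0) = 0, max(13.12, 0) = 13.12, max(66.56, 0) = 66.56
Node u (S = 142.5): V_u = e^(−0.09)·[0.4589·0.0000 + 0.5411·13.1250] = 6.4907
Node d (S = 71.25): V_d = e^(−0.09)·[0.4589·13.1250 + 0.5411·66.5625] = 38.4217
Node 0 (S = 95): V_0 = e^(−0.09)·[0.4589·6.4907 + 0.5411·38.4217] = 21.7229

21.72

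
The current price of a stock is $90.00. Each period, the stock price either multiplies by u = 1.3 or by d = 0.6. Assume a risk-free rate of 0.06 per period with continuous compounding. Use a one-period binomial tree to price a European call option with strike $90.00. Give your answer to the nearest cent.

Risk-neutral probability p = (e^0.06 − 0.6)/(1.3 − 0.6) = 0.4618/0.7000 = 0.6598
Terminal stock prices: S_u = 117, S_d = 54
Terminal payoffs (S − K): max(27, 0) = 27, max(-36, 0) = 0
Node 0 (S = 90): V_0 = e^(−0.06)·[0.6598·27.0000 + 0.3402·0.0000] = 16.7763

$16.78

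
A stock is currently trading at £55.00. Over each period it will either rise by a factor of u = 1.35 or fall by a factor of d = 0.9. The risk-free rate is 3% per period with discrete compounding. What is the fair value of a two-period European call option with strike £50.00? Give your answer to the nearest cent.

Risk-neutral probability p = (1 + 0.03 − 0.9)/(1.35 − 0.9) = 0.1300/0.4500 = 0.2889
Terminal stock prices: S_uu = 100.2, S_ud = 66.83, S_dd = 44.55
Terminal payoffs (S − K): max(50.24, 0) = 50.24, max(16.83, 0) = 16.83, max(-5.45, 0) = 0
Node u (S = 74.25): V_u = 1/1.03·[0.2889·50.2375 + 0.7111·16.8250] = 25.7063
Node d (S = 49.5): V_d = 1/1.03·[0.2889·16.8250 + 0.7111·0.0000] = 4.7190
Node 0 (S = 55): V_0 = 1/1.03·[0.2889·25.7063 + 0.7111·4.7190] = 10.4680

£10.47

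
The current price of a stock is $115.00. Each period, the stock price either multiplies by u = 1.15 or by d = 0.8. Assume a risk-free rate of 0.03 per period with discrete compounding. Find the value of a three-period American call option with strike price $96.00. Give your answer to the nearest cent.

$30.92

Risk-neutral probability p = (1 + 0.03 − 0.8)/(1.15 − 0.8) = 0.2300/0.3500 = 0.6571
Terminal stock prices: S_uuu = 174.9, S_uud = 121.7, S_udd = 84.64, S_ddd = 58.88
Terminal payoffs (S − K): max(78.9, 0) = 78.9, max(25.67, 0) = 25.67, max(-11.36, 0) = 0, max(-37.12, 0) = 0
Node uu (S = 152.1): continuation = 1/1.03·[0.6571·78.9006 + 0.3429·25.6700] = 58.8836; exercise value = 56.0875 ≤ continuation, so V_uu = 58.8836
Node ud (S = 105.8): continuation = 1/1.03·[0.6571·25.6700 + 0.3429·0.0000] = 16.3775; exercise value = 9.8000 ≤ continuation, so V_ud = 16.3775
Node dd (S = 73.6): continuation = 1/1.03·[0.6571·0.0000 + 0.3429·0.0000] = 0.0000; exercise value = 0.0000 ≤ continuation, so V_dd = 0.0000
Node u (S = 132.2): continuation = 1/1.03·[0.6571·58.8836 + 0.3429·16.3775] = 43.0195; exercise value = 36.2500 ≤ continuation, so V_u = 43.0195
Node d (S = 92): continuation = 1/1.03·[0.6571·16.3775 + 0.3429·0.0000] = 10.4489; exercise value = 0.0000 ≤ continuation, so V_d = 10.4489
Node 0 (S = 115): continuation = 1/1.03·[0.6571·43.0195 + 0.3429·10.4489] = 30.9247; exercise value = 19.0000 ≤ continuation, so V_0 = 30.9247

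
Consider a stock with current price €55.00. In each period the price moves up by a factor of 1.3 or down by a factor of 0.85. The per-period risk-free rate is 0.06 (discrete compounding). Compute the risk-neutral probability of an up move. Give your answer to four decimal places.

Risk-neutral probability p = (1 + 0.06 − 0.85)/(1.3 − 0.85) = 0.2100/0.4500 = 0.4667

p = 0.4667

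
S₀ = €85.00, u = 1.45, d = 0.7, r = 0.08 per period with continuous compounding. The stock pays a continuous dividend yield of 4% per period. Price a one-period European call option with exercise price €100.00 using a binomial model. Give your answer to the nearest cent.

€9.75

Per-period risk-free factor R = e^0.08 = 1.0833; dividend-adjusted growth = e^(0.08−0.04) = 1.0408.
Risk-neutral probability p = (1.0408 − 0.7)/(1.45 − 0.7) = 0.3408/0.7500 = 0.4544
Terminal stock prices: S_u = 123.2, S_d = 59.5
Terminal payoffs (S − K): max(23.25, 0) = 23.25, max(-40.5, 0) = 0
Node 0 (S = 85): V_0 = e^(−0.08)·[0.4544·23.2500 + 0.5456·0.0000] = 9.7528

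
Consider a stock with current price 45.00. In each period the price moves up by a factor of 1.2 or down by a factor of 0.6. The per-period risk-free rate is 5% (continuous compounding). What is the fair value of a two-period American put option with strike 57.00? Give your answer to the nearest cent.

Risk-neutral probability p = (e^0.05 − 0.6)/(1.2 − 0.6) = 0.4513/0.6000 = 0.7521
Terminal stock prices: S_uu = 64.8, S_ud = 32.4, S_dd = 16.2
Terminal payoffs (K − S): max(-7.8, 0) = 0, max(24.6, 0) = 24.6, max(40.8, 0) = 40.8
Node u (S = 54): continuation = e^(−0.05)·[0.7521·0.0000 + 0.2479·24.6000] = 5.8005; exercise value = 3.0000 ≤ continuation, so V_u = 5.8005
Node d (S = 27): continuation = e^(−0.05)·[0.7521·24.6000 + 0.2479·40.8000] = 27.2201; exercise value = 30.0000 > continuation, so V_d = 30.0000 (exercise)
Node 0 (S = 45): continuation = e^(−0.05)·[0.7521·5.8005 + 0.2479·30.0000] = 11.2237; exercise value = 12.0000 > continuation, so V_0 = 12.0000 (exercise)

12.00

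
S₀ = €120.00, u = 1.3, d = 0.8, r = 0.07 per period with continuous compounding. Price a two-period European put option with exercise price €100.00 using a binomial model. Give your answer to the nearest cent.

€4.18

Risk-neutral probability p = (e^0.07 − 0.8)/(1.3 − 0.8) = 0.2725/0.5000 = 0.5450
Terminal stock prices: S_uu = 202.8, S_ud = 124.8, S_dd = 76.8
Terminal payoffs (K − S): max(-102.8, 0) = 0, max(-24.8, 0) = 0, max(23.2, 0) = 23.2
Node u (S = 156): V_u = e^(−0.07)·[0.5450·0.0000 + 0.4550·0.0000] = 0.0000
Node d (S = 96): V_d = e^(−0.07)·[0.5450·0.0000 + 0.4550·23.2000] = 9.8420
Node 0 (S = 120): V_0 = e^(−0.07)·[0.5450·0.0000 + 0.4550·9.8420] = 4.1752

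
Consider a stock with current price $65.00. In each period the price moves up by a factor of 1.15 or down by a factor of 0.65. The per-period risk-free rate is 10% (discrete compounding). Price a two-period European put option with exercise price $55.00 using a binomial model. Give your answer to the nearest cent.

$1.18

Risk-neutral probability p = (1 + 0.1 − 0.65)/(1.15 − 0.65) = 0.4500/0.5000 = 0.9000
Terminal stock prices: S_uu = 85.96, S_ud = 48.59, S_dd = 27.46
Terminal payoffs (K − S): max(-30.96, 0) = 0, max(6.413, 0) = 6.413, max(27.54, 0) = 27.54
Node u (S = 74.75): V_u = 1/1.1·[0.9000·0.0000 + 0.1000·6.4125] = 0.5830
Node d (S = 42.25): V_d = 1/1.1·[0.9000·6.4125 + 0.1000·27.5375] = 7.7500
Node 0 (S = 65): V_0 = 1/1.1·[0.9000·0.5830 + 0.1000·7.7500] = 1.1815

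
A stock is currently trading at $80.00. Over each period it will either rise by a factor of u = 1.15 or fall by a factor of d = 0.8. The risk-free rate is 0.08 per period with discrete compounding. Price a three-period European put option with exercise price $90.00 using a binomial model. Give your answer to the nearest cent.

$4.32

Risk-neutral probability p = (1 + 0.08 − 0.8)/(1.15 − 0.8) = 0.2800/0.3500 = 0.8000
Terminal stock prices: S_uuu = 121.7, S_uud = 84.64, S_udd = 58.88, S_ddd = 40.96
Terminal payoffs (K − S): max(-31.67, 0) = 0, max(5.36, 0) = 5.36, max(31.12, 0) = 31.12, max(49.04, 0) = 49.04
Node uu (S = 105.8): V_uu = 1/1.08·[0.8000·0.0000 + 0.2000·5.3600] = 0.9926
Node ud (S = 73.6): V_ud = 1/1.08·[0.8000·5.3600 + 0.2000·31.1200] = 9.7333
Node dd (S = 51.2): V_dd = 1/1.08·[0.8000·31.1200 + 0.2000·49.0400] = 32.1333
Node u (S = 92): V_u = 1/1.08·[0.8000·0.9926 + 0.2000·9.7333] = 2.5377
Node d (S = 64): V_d = 1/1.08·[0.8000·9.7333 + 0.2000·32.1333] = 13.1605
Node 0 (S = 80): V_0 = 1/1.08·[0.8000·2.5377 + 0.2000·13.1605] = 4.3169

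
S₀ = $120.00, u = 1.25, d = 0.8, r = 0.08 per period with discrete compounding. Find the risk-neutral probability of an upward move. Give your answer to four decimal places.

p = 0.6222

Risk-neutral probability p = (1 + 0.08 − 0.8)/(1.25 − 0.8) = 0.2800/0.4500 = 0.6222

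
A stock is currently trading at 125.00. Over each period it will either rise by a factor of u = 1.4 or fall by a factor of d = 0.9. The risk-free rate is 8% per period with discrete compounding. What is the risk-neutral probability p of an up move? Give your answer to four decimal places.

p = 0.3600

Risk-neutral probability p = (1 + 0.08 − 0.9)/(1.4 − 0.9) = 0.1800/0.5000 = 0.3600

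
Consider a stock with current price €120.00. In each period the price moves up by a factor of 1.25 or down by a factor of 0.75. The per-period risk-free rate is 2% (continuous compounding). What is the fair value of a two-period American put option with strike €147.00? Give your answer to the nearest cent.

Risk-neutral probability p = (e^0.02 − 0.75)/(1.25 − 0.75) = 0.2702/0.5000 = 0.5404
Terminal stock prices: S_uu = 187.5, S_ud = 112.5, S_dd = 67.5
Terminal payoffs (K − S): max(-40.5, 0) = 0, max(34.5, 0) = 34.5, max(79.5, 0) = 79.5
Node u (S = 150): continuation = e^(−0.02)·[0.5404·0.0000 + 0.4596·34.5000] = 15.5421; exercise value = 0.0000 ≤ continuation, so V_u = 15.5421
Node d (S = 90): continuation = e^(−0.02)·[0.5404·34.5000 + 0.4596·79.5000] = 54.0892; exercise value = 57.0000 > continuation, so V_d = 57.0000 (exercise)
Node 0 (S = 120): continuation = e^(−0.02)·[0.5404·15.5421 + 0.4596·57.0000] = 33.9110; exercise value = 27.0000 ≤ continuation, so V_0 = 33.9110

€33.91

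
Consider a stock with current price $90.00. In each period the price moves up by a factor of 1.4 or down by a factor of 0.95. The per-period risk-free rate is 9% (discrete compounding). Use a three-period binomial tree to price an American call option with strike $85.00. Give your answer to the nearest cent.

$26.34

Risk-neutral probability p = (1 + 0.09 − 0.95)/(1.4 − 0.95) = 0.1400/0.4500 = 0.3111
Terminal stock prices: S_uuu = 247, S_uud = 167.6, S_udd = 113.7, S_ddd = 77.16
Terminal payoffs (S − K): max(162, 0) = 162, max(82.58, 0) = 82.58, max(28.71, 0) = 28.71, max(-7.836, 0) = 0
Node uu (S = 176.4): continuation = 1/1.09·[0.3111·161.9600 + 0.6889·82.5800] = 98.4183; exercise value = 91.4000 ≤ continuation, so V_uu = 98.4183
Node ud (S = 119.7): continuation = 1/1.09·[0.3111·82.5800 + 0.6889·28.7150] = 41.7183; exercise value = 34.7000 ≤ continuation, so V_ud = 41.7183
Node dd (S = 81.22): continuation = 1/1.09·[0.3111·28.7150 + 0.6889·0.0000] = 8.1959; exercise value = 0.0000 ≤ continuation, so V_dd = 8.1959
Node u (S = 126): continuation = 1/1.09·[0.3111·98.4183 + 0.6889·41.7183] = 54.4572; exercise value = 41.0000 ≤ continuation, so V_u = 54.4572
Node d (S = 85.5): continuation = 1/1.09·[0.3111·41.7183 + 0.6889·8.1959] = 17.0873; exercise value = 0.5000 ≤ continuation, so V_d = 17.0873
Node 0 (S = 90): continuation = 1/1.09·[0.3111·54.4572 + 0.6889·17.0873] = 26.3426; exercise value = 5.0000 ≤ continuation, so V_0 = 26.3426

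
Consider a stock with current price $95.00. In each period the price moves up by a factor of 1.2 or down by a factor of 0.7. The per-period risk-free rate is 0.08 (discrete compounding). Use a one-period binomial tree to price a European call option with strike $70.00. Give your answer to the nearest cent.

Risk-neutral probability p = (1 + 0.08 − 0.7)/(1.2 − 0.7) = 0.3800/0.5000 = 0.7600
Terminal stock prices: S_u = 114, S_d = 66.5
Terminal payoffs (S − K): max(44, 0) = 44, max(-3.5, 0) = 0
Node 0 (S = 95): V_0 = 1/1.08·[0.7600·44.0000 + 0.2400·0.0000] = 30.9630

$30.96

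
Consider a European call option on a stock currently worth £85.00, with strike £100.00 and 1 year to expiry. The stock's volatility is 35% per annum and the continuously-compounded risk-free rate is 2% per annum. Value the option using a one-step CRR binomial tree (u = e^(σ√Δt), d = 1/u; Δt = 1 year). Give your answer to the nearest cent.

CRR parameters: u = e^(σ√Δt) = e^(0.35·√1) = 1.4191, d = 1/u = 0.7047
Per-period rate: rΔt = 0.02·1 = 0.02, so R = e^0.02 = 1.0202
Risk-neutral probability p = (e^0.02 − 0.7047)/(1.4191 − 0.7047) = 0.3155/0.7144 = 0.4417
Terminal stock prices: S_u = 120.6, S_d = 59.9
Terminal payoffs (S − K): max(20.62, 0) = 20.62, max(-40.1, 0) = 0
Node 0 (S = 85): V_0 = e^(−0.02)·[0.4417·20.6207 + 0.5583·0.0000] = 8.9270

£8.93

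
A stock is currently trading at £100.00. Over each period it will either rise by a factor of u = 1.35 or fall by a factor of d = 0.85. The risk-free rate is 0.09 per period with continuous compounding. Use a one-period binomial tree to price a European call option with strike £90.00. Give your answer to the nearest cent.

£20.08

Risk-neutral probability p = (e^0.09 − 0.85)/(1.35 − 0.85) = 0.2442/0.5000 = 0.4883
Terminal stock prices: S_u = 135, S_d = 85
Terminal payoffs (S − K): max(45, 0) = 45, max(-5, 0) = 0
Node 0 (S = 100): V_0 = e^(−0.09)·[0.4883·45.0000 + 0.5117·0.0000] = 20.0843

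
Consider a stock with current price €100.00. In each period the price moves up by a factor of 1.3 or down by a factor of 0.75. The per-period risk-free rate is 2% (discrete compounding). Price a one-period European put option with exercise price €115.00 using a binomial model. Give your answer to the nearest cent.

Risk-neutral probability p = (1 + 0.02 − 0.75)/(1.3 − 0.75) = 0.2700/0.5500 = 0.4909
Terminal stock prices: S_u = 130, S_d = 75
Terminal payoffs (K − S): max(-15, 0) = 0, max(40, 0) = 40
Node 0 (S = 100): V_0 = 1/1.02·[0.4909·0.0000 + 0.5091·40.0000] = 19.9643

€19.96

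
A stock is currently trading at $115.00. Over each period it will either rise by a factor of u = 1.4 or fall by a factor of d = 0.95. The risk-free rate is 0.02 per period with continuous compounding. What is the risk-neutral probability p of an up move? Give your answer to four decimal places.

p = 0.1560

Risk-neutral probability p = (e^0.02 − 0.95)/(1.4 − 0.95) = 0.0702/0.4500 = 0.1560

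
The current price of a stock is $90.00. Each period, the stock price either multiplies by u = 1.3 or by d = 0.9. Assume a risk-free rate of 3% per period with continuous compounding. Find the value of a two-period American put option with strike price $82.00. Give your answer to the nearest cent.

Risk-neutral probability p = (e^0.03 − 0.9)/(1.3 − 0.9) = 0.1305/0.4000 = 0.3261
Terminal stock prices: S_uu = 152.1, S_ud = 105.3, S_dd = 72.9
Terminal payoffs (K − S): max(-70.1, 0) = 0, max(-23.3, 0) = 0, max(9.1, 0) = 9.1
Node u (S = 117): continuation = e^(−0.03)·[0.3261·0.0000 + 0.6739·0.0000] = 0.0000; exercise value = 0.0000 ≤ continuation, so V_u = 0.0000
Node d (S = 81): continuation = e^(−0.03)·[0.3261·0.0000 + 0.6739·9.1000] = 5.9509; exercise value = 1.0000 ≤ continuation, so V_d = 5.9509
Node 0 (S = 90): continuation = e^(−0.03)·[0.3261·0.0000 + 0.6739·5.9509] = 3.8916; exercise value = 0.0000 ≤ continuation, so V_0 = 3.8916

$3.89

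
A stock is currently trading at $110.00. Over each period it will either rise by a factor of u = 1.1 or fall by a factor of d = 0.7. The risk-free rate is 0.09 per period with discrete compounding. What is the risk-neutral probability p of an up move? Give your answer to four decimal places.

p = 0.9750

Risk-neutral probability p = (1 + 0.09 − 0.7)/(1.1 − 0.7) = 0.3900/0.4000 = 0.9750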